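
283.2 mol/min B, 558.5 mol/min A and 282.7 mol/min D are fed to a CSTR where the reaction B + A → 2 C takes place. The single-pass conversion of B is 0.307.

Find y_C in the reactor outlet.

B reacted = 0.307 × 283.2 = 86.94 mol/min; ν_B = −1, so ξ = 86.94/1 = 86.94 mol/min.
Outlet amounts (n = n₀ + ν ξ):
  B: 283.2 − 1(86.94) = 196.3
  A: 558.5 − 1(86.94) = 471.6
  C: 0 + 2(86.94) = 173.9
  D: 282.7 (inert)
Total out = 1124 mol/min; y_C = 173.9 / 1124 = 0.1546.

0.155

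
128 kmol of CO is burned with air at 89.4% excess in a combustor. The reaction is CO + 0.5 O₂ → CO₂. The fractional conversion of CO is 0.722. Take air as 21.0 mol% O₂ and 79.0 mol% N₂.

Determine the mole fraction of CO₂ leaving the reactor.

0.14

Stoichiometric O₂ = 0.5 × 128 = 64 kmol; O₂ fed = 64 × 1.894 = 121.2 kmol.
N₂ fed = 121.2 × 79/21 = 456 kmol.
Fuel reacted = 0.722 × 128 → ξ = 92.42 kmol.
Outlet (n = n₀ + ν ξ):
  CO: 128 − 1(92.42) = 35.58
  O₂: 121.2 − 0.5(92.42) = 75.01
  N₂: 456 (inert)
  CO₂: 0 + 1(92.42) = 92.42
Total out = 659 kmol; y_CO₂ = 92.42 / 659 = 0.1402.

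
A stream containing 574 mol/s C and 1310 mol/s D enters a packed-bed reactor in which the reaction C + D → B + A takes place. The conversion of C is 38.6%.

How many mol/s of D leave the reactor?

C reacted = 0.386 × 574 = 221.6 mol/s; ν_C = −1, so ξ = 221.6/1 = 221.6 mol/s.
Outlet amounts (n = n₀ + ν ξ):
  C: 574 − 1(221.6) = 352.4
  D: 1310 − 1(221.6) = 1088
  B: 0 + 1(221.6) = 221.6
  A: 0 + 1(221.6) = 221.6

1090 mol/s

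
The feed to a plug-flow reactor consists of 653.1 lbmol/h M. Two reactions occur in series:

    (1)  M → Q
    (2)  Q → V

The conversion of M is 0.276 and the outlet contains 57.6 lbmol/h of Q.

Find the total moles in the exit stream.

Conversion of M: M consumed = 1ξ₁ = 0.276 × 653.1 → ξ₁ = 180.3 lbmol/h.
Q balance: n_Q = 0 + 1ξ₁ − 1ξ₂ = 57.6 → ξ₂ = (1·180.3 − 57.6)/1 = 122.7 lbmol/h.
Outlet amounts (n = n₀ + Σ ν·ξ):
  M: 653.1 − 1(180.3) = 472.8
  Q: 0 + 1(180.3) − 1(122.7) = 57.6
  V: 0 + 1(122.7) = 122.7
Total out = 472.8 + 57.6 + 122.7 = 653.1 lbmol/h.

653 lbmol/h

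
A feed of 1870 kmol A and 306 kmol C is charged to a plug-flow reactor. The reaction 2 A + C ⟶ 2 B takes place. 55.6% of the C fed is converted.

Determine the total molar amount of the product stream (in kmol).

C reacted = 0.556 × 306 = 170.1 kmol; ν_C = −1, so ξ = 170.1/1 = 170.1 kmol.
Outlet amounts (n = n₀ + ν ξ):
  A: 1870 − 2(170.1) = 1530
  C: 306 − 1(170.1) = 135.9
  B: 0 + 2(170.1) = 340.3
Total out = 1530 + 135.9 + 340.3 = 2006 kmol.

2010 kmol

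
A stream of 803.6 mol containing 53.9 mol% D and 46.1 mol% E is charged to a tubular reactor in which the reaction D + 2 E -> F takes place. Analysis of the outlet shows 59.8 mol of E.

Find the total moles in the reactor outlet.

493 mol

For E: n = n₀ − 2ξ → 59.8 = 370.5 − 2ξ, giving ξ = 155.3 mol.
Outlet amounts (n = n₀ + ν ξ):
  D: 433.1 − 1(155.3) = 277.8
  E: 370.5 − 2(155.3) = 59.8
  F: 0 + 1(155.3) = 155.3
Total out = 277.8 + 59.8 + 155.3 = 492.9 mol.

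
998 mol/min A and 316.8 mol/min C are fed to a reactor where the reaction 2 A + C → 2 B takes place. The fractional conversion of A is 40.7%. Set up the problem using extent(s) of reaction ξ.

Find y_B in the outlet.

A reacted = 0.407 × 998 = 406.2 mol/min; ν_A = −2, so ξ = 406.2/2 = 203.1 mol/min.
Outlet amounts (n = n₀ + ν ξ):
  A: 998 − 2(203.1) = 591.8
  C: 316.8 − 1(203.1) = 113.7
  B: 0 + 2(203.1) = 406.2
Total out = 1112 mol/min; y_B = 406.2 / 1112 = 0.3654.

0.365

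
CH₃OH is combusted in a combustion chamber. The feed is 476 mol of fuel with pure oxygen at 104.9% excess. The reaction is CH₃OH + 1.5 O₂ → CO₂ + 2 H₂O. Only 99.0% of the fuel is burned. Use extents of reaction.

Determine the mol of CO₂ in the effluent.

471 mol

Stoichiometric O₂ = 1.5 × 476 = 714 mol; O₂ fed = 714 × 2.049 = 1463 mol.
Fuel reacted = 0.99 × 476 → ξ = 471.2 mol.
Outlet (n = n₀ + ν ξ):
  CH₃OH: 476 − 1(471.2) = 4.76
  O₂: 1463 − 1.5(471.2) = 756.1
  CO₂: 0 + 1(471.2) = 471.2
  H₂O: 0 + 2(471.2) = 942.5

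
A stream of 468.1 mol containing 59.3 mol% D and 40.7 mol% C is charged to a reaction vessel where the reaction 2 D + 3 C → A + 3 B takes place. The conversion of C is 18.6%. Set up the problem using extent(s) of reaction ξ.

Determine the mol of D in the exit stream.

254 mol

C reacted = 0.186 × 190.5 = 35.44 mol; ν_C = −3, so ξ = 35.44/3 = 11.81 mol.
Outlet amounts (n = n₀ + ν ξ):
  D: 277.6 − 2(11.81) = 254
  C: 190.5 − 3(11.81) = 155.1
  A: 0 + 1(11.81) = 11.81
  B: 0 + 3(11.81) = 35.44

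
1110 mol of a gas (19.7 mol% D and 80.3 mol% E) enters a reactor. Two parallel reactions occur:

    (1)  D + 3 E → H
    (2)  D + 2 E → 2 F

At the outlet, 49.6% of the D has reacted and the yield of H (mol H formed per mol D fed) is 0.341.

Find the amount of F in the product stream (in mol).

Yield of H: 1ξ₁ / 218.7 = 0.341 → ξ₁ = 74.57 mol.
Conversion of D: 1ξ₁ + 1ξ₂ = 0.496 × 218.7 = 108.5 → ξ₂ = 33.89 mol.
Outlet amounts (n = n₀ + Σ ν·ξ):
  D: 218.7 − 1(74.57) − 1(33.89) = 110.2
  E: 891.3 − 3(74.57) − 2(33.89) = 599.8
  H: 0 + 1(74.57) = 74.57
  F: 0 + 2(33.89) = 67.79

67.8 mol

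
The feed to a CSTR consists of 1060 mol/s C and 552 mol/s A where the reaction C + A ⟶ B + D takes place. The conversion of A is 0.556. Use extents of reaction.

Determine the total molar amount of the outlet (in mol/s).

1610 mol/s

A reacted = 0.556 × 552 = 306.9 mol/s; ν_A = −1, so ξ = 306.9/1 = 306.9 mol/s.
Outlet amounts (n = n₀ + ν ξ):
  C: 1060 − 1(306.9) = 753.1
  A: 552 − 1(306.9) = 245.1
  B: 0 + 1(306.9) = 306.9
  D: 0 + 1(306.9) = 306.9
Total out = 753.1 + 245.1 + 306.9 + 306.9 = 1612 mol/s.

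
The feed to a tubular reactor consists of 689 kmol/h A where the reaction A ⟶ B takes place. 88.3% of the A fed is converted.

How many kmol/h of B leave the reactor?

608 kmol/h

A reacted = 0.883 × 689 = 608.4 kmol/h; ν_A = −1, so ξ = 608.4/1 = 608.4 kmol/h.
Outlet amounts (n = n₀ + ν ξ):
  A: 689 − 1(608.4) = 80.61
  B: 0 + 1(608.4) = 608.4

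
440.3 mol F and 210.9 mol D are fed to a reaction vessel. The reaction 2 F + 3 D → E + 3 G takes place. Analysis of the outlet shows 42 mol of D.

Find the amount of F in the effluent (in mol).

For D: n = n₀ − 3ξ → 42 = 210.9 − 3ξ, giving ξ = 56.3 mol.
Outlet amounts (n = n₀ + ν ξ):
  F: 440.3 − 2(56.3) = 327.7
  D: 210.9 − 3(56.3) = 42
  E: 0 + 1(56.3) = 56.3
  G: 0 + 3(56.3) = 168.9

328 mol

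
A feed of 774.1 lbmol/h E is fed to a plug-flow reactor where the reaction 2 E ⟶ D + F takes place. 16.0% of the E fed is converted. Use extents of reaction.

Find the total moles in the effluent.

E reacted = 0.16 × 774.1 = 123.9 lbmol/h; ν_E = −2, so ξ = 123.9/2 = 61.93 lbmol/h.
Outlet amounts (n = n₀ + ν ξ):
  E: 774.1 − 2(61.93) = 650.2
  D: 0 + 1(61.93) = 61.93
  F: 0 + 1(61.93) = 61.93
Total out = 650.2 + 61.93 + 61.93 = 774.1 lbmol/h.

774 lbmol/h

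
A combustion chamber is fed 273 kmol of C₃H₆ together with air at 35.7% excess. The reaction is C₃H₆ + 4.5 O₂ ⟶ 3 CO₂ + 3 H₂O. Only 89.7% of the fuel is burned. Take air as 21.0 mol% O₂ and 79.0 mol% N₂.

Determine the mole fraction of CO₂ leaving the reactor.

0.0882

Stoichiometric O₂ = 4.5 × 273 = 1228 kmol; O₂ fed = 1228 × 1.357 = 1667 kmol.
N₂ fed = 1667 × 79/21 = 6271 kmol.
Fuel reacted = 0.897 × 273 → ξ = 244.9 kmol.
Outlet (n = n₀ + ν ξ):
  C₃H₆: 273 − 1(244.9) = 28.12
  O₂: 1667 − 4.5(244.9) = 565.1
  N₂: 6271 (inert)
  CO₂: 0 + 3(244.9) = 734.6
  H₂O: 0 + 3(244.9) = 734.6
Total out = 8334 kmol; y_CO₂ = 734.6 / 8334 = 0.08815.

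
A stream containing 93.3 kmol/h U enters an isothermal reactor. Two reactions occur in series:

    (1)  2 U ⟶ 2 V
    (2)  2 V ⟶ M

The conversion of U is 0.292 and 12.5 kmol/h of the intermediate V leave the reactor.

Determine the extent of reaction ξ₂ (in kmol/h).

ξ₂ = 7.37 kmol/h

Conversion of U: U consumed = 2ξ₁ = 0.292 × 93.3 → ξ₁ = 13.62 kmol/h.
V balance: n_V = 0 + 2ξ₁ − 2ξ₂ = 12.5 → ξ₂ = (2·13.62 − 12.5)/2 = 7.372 kmol/h.
Outlet amounts (n = n₀ + Σ ν·ξ):
  U: 93.3 − 2(13.62) = 66.06
  V: 0 + 2(13.62) − 2(7.372) = 12.5
  M: 0 + 1(7.372) = 7.372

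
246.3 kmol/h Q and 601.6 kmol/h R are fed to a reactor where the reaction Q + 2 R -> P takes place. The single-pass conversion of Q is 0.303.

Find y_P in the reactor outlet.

0.107

Q reacted = 0.303 × 246.3 = 74.63 kmol/h; ν_Q = −1, so ξ = 74.63/1 = 74.63 kmol/h.
Outlet amounts (n = n₀ + ν ξ):
  Q: 246.3 − 1(74.63) = 171.7
  R: 601.6 − 2(74.63) = 452.3
  P: 0 + 1(74.63) = 74.63
Total out = 698.6 kmol/h; y_P = 74.63 / 698.6 = 0.1068.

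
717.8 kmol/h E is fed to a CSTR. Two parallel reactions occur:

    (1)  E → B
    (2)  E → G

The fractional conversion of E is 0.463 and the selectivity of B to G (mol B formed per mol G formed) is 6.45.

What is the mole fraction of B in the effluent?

Conversion of E: E consumed = 0.463 × 717.8 = 332.3 kmol/h = 1ξ₁ + 1ξ₂.
Selectivity: 1ξ₁ / (1ξ₂) = 6.45 → ξ₁ = 6.45 ξ₂.
Substitute: (1·6.45 + 1) ξ₂ = 332.3 → ξ₂ = 44.61 kmol/h, ξ₁ = 287.7 kmol/h.
Outlet amounts (n = n₀ + Σ ν·ξ):
  E: 717.8 − 1(287.7) − 1(44.61) = 385.5
  B: 0 + 1(287.7) = 287.7
  G: 0 + 1(44.61) = 44.61
Total out = 717.8 kmol/h; y_B = 287.7 / 717.8 = 0.4009.

0.401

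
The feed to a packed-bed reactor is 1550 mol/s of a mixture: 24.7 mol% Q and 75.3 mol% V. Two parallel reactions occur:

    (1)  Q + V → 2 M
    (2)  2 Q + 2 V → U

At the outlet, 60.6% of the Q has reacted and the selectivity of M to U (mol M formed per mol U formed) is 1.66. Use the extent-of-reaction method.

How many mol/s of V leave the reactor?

Conversion of Q: Q consumed = 0.606 × 382.9 = 232 mol/s = 1ξ₁ + 2ξ₂.
Selectivity: 2ξ₁ / (1ξ₂) = 1.66 → ξ₁ = 0.83 ξ₂.
Substitute: (1·0.83 + 2) ξ₂ = 232 → ξ₂ = 81.98 mol/s, ξ₁ = 68.04 mol/s.
Outlet amounts (n = n₀ + Σ ν·ξ):
  Q: 382.9 − 1(68.04) − 2(81.98) = 150.8
  V: 1167 − 1(68.04) − 2(81.98) = 935.1
  M: 0 + 2(68.04) = 136.1
  U: 0 + 1(81.98) = 81.98

935 mol/s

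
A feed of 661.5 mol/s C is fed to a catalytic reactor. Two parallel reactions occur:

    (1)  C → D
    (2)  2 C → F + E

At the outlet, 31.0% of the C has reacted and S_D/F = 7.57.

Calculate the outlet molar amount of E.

21.4 mol/s

Conversion of C: C consumed = 0.31 × 661.5 = 205.1 mol/s = 1ξ₁ + 2ξ₂.
Selectivity: 1ξ₁ / (1ξ₂) = 7.57 → ξ₁ = 7.57 ξ₂.
Substitute: (1·7.57 + 2) ξ₂ = 205.1 → ξ₂ = 21.43 mol/s, ξ₁ = 162.2 mol/s.
Outlet amounts (n = n₀ + Σ ν·ξ):
  C: 661.5 − 1(162.2) − 2(21.43) = 456.4
  D: 0 + 1(162.2) = 162.2
  F: 0 + 1(21.43) = 21.43
  E: 0 + 1(21.43) = 21.43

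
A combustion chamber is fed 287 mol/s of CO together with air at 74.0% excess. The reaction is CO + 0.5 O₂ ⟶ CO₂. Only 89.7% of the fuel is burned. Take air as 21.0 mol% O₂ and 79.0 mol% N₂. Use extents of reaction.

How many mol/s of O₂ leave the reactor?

121 mol/s

Stoichiometric O₂ = 0.5 × 287 = 143.5 mol/s; O₂ fed = 143.5 × 1.740 = 249.7 mol/s.
N₂ fed = 249.7 × 79/21 = 939.3 mol/s.
Fuel reacted = 0.897 × 287 → ξ = 257.4 mol/s.
Outlet (n = n₀ + ν ξ):
  CO: 287 − 1(257.4) = 29.56
  O₂: 249.7 − 0.5(257.4) = 121
  N₂: 939.3 (inert)
  CO₂: 0 + 1(257.4) = 257.4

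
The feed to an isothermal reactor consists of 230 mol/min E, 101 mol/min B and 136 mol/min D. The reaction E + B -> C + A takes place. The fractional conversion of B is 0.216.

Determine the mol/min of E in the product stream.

B reacted = 0.216 × 101 = 21.82 mol/min; ν_B = −1, so ξ = 21.82/1 = 21.82 mol/min.
Outlet amounts (n = n₀ + ν ξ):
  E: 230 − 1(21.82) = 208.2
  B: 101 − 1(21.82) = 79.18
  C: 0 + 1(21.82) = 21.82
  A: 0 + 1(21.82) = 21.82
  D: 136 (inert)

208 mol/min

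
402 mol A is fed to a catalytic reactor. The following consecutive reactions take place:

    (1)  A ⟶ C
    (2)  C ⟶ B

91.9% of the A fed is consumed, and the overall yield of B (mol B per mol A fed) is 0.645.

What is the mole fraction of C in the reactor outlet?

Conversion of A: A consumed = 1ξ₁ = 0.919 × 402 → ξ₁ = 369.4 mol.
Yield of B: 1ξ₂ / 402 = 0.645 → ξ₂ = 259.3 mol.
Outlet amounts (n = n₀ + Σ ν·ξ):
  A: 402 − 1(369.4) = 32.56
  C: 0 + 1(369.4) − 1(259.3) = 110.1
  B: 0 + 1(259.3) = 259.3
Total out = 402 mol; y_C = 110.1 / 402 = 0.274.

0.274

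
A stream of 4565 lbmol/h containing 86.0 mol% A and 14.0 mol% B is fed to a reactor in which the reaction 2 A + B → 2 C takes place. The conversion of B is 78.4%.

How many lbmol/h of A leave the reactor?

2920 lbmol/h

B reacted = 0.784 × 639.1 = 501.1 lbmol/h; ν_B = −1, so ξ = 501.1/1 = 501.1 lbmol/h.
Outlet amounts (n = n₀ + ν ξ):
  A: 3926 − 2(501.1) = 2924
  B: 639.1 − 1(501.1) = 138
  C: 0 + 2(501.1) = 1002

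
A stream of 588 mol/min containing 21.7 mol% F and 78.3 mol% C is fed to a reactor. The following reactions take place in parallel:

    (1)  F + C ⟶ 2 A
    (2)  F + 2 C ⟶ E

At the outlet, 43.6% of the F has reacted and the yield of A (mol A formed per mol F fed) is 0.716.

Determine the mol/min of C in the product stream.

Yield of A: 2ξ₁ / 127.6 = 0.716 → ξ₁ = 45.68 mol/min.
Conversion of F: 1ξ₁ + 1ξ₂ = 0.436 × 127.6 = 55.63 → ξ₂ = 9.952 mol/min.
Outlet amounts (n = n₀ + Σ ν·ξ):
  F: 127.6 − 1(45.68) − 1(9.952) = 71.96
  C: 460.4 − 1(45.68) − 2(9.952) = 394.8
  A: 0 + 2(45.68) = 91.36
  E: 0 + 1(9.952) = 9.952

395 mol/min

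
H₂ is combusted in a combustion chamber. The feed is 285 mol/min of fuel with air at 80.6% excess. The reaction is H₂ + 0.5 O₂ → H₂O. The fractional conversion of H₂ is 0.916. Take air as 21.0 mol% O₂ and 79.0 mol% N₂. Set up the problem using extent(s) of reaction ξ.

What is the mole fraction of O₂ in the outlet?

0.0919

Stoichiometric O₂ = 0.5 × 285 = 142.5 mol/min; O₂ fed = 142.5 × 1.806 = 257.4 mol/min.
N₂ fed = 257.4 × 79/21 = 968.1 mol/min.
Fuel reacted = 0.916 × 285 → ξ = 261.1 mol/min.
Outlet (n = n₀ + ν ξ):
  H₂: 285 − 1(261.1) = 23.94
  O₂: 257.4 − 0.5(261.1) = 126.8
  N₂: 968.1 (inert)
  H₂O: 0 + 1(261.1) = 261.1
Total out = 1380 mol/min; y_O₂ = 126.8 / 1380 = 0.0919.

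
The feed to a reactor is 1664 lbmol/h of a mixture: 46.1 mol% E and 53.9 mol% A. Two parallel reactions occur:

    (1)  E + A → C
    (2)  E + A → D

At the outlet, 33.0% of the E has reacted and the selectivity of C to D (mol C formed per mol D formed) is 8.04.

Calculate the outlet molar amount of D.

28 lbmol/h

Conversion of E: E consumed = 0.33 × 767.1 = 253.1 lbmol/h = 1ξ₁ + 1ξ₂.
Selectivity: 1ξ₁ / (1ξ₂) = 8.04 → ξ₁ = 8.04 ξ₂.
Substitute: (1·8.04 + 1) ξ₂ = 253.1 → ξ₂ = 28 lbmol/h, ξ₁ = 225.1 lbmol/h.
Outlet amounts (n = n₀ + Σ ν·ξ):
  E: 767.1 − 1(225.1) − 1(28) = 514
  A: 896.9 − 1(225.1) − 1(28) = 643.8
  C: 0 + 1(225.1) = 225.1
  D: 0 + 1(28) = 28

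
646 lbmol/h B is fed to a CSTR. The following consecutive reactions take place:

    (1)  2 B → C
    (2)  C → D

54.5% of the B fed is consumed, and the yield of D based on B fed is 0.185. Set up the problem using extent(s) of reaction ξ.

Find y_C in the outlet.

Conversion of B: B consumed = 2ξ₁ = 0.545 × 646 → ξ₁ = 176 lbmol/h.
Yield of D: 1ξ₂ / 646 = 0.185 → ξ₂ = 119.5 lbmol/h.
Outlet amounts (n = n₀ + Σ ν·ξ):
  B: 646 − 2(176) = 293.9
  C: 0 + 1(176) − 1(119.5) = 56.53
  D: 0 + 1(119.5) = 119.5
Total out = 470 lbmol/h; y_C = 56.53 / 470 = 0.1203.

0.12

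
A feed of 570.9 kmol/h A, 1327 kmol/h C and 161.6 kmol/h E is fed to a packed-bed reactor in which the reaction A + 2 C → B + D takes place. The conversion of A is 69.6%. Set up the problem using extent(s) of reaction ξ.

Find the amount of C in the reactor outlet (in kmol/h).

A reacted = 0.696 × 570.9 = 397.3 kmol/h; ν_A = −1, so ξ = 397.3/1 = 397.3 kmol/h.
Outlet amounts (n = n₀ + ν ξ):
  A: 570.9 − 1(397.3) = 173.6
  C: 1327 − 2(397.3) = 532.3
  B: 0 + 1(397.3) = 397.3
  D: 0 + 1(397.3) = 397.3
  E: 161.6 (inert)

532 kmol/h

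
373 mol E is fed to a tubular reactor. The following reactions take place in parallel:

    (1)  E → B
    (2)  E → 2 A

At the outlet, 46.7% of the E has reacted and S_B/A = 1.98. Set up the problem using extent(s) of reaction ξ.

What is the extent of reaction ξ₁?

Conversion of E: E consumed = 0.467 × 373 = 174.2 mol = 1ξ₁ + 1ξ₂.
Selectivity: 1ξ₁ / (2ξ₂) = 1.98 → ξ₁ = 3.96 ξ₂.
Substitute: (1·3.96 + 1) ξ₂ = 174.2 → ξ₂ = 35.12 mol, ξ₁ = 139.1 mol.
Outlet amounts (n = n₀ + Σ ν·ξ):
  E: 373 − 1(139.1) − 1(35.12) = 198.8
  B: 0 + 1(139.1) = 139.1
  A: 0 + 2(35.12) = 70.24

ξ₁ = 139 mol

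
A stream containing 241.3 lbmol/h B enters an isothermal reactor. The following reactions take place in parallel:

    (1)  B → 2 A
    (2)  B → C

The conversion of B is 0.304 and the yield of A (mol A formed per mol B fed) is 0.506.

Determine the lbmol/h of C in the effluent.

12.3 lbmol/h

Yield of A: 2ξ₁ / 241.3 = 0.506 → ξ₁ = 61.05 lbmol/h.
Conversion of B: 1ξ₁ + 1ξ₂ = 0.304 × 241.3 = 73.36 → ξ₂ = 12.31 lbmol/h.
Outlet amounts (n = n₀ + Σ ν·ξ):
  B: 241.3 − 1(61.05) − 1(12.31) = 167.9
  A: 0 + 2(61.05) = 122.1
  C: 0 + 1(12.31) = 12.31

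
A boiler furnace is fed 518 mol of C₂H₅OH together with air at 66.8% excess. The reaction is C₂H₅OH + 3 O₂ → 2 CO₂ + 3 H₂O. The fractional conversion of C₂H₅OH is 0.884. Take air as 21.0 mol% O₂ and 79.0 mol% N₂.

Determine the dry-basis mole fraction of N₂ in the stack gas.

0.816

Stoichiometric O₂ = 3 × 518 = 1554 mol; O₂ fed = 1554 × 1.668 = 2592 mol.
N₂ fed = 2592 × 79/21 = 9751 mol.
Fuel reacted = 0.884 × 518 → ξ = 457.9 mol.
Outlet (n = n₀ + ν ξ):
  C₂H₅OH: 518 − 1(457.9) = 60.09
  O₂: 2592 − 3(457.9) = 1218
  N₂: 9751 (inert)
  CO₂: 0 + 2(457.9) = 915.8
  H₂O: 0 + 3(457.9) = 1374
Dry total = 11950 mol; y_N₂ (dry) = 9751 / 11950 = 0.8163.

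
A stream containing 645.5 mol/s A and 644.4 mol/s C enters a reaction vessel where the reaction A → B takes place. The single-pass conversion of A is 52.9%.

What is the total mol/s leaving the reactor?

1290 mol/s

A reacted = 0.529 × 645.5 = 341.5 mol/s; ν_A = −1, so ξ = 341.5/1 = 341.5 mol/s.
Outlet amounts (n = n₀ + ν ξ):
  A: 645.5 − 1(341.5) = 304
  B: 0 + 1(341.5) = 341.5
  C: 644.4 (inert)
Total out = 304 + 341.5 + 644.4 = 1290 mol/s.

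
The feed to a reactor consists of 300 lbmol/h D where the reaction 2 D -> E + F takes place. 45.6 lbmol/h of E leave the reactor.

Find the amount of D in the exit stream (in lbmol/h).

For E: n = n₀ + 1ξ → 45.6 = 0 + 1ξ, giving ξ = 45.6 lbmol/h.
Outlet amounts (n = n₀ + ν ξ):
  D: 300 − 2(45.6) = 208.8
  E: 0 + 1(45.6) = 45.6
  F: 0 + 1(45.6) = 45.6

209 lbmol/h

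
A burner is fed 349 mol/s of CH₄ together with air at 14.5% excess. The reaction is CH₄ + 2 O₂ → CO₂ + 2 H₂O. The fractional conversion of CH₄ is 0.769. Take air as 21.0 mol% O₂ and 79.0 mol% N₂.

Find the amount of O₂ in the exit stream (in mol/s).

262 mol/s

Stoichiometric O₂ = 2 × 349 = 698 mol/s; O₂ fed = 698 × 1.145 = 799.2 mol/s.
N₂ fed = 799.2 × 79/21 = 3007 mol/s.
Fuel reacted = 0.769 × 349 → ξ = 268.4 mol/s.
Outlet (n = n₀ + ν ξ):
  CH₄: 349 − 1(268.4) = 80.62
  O₂: 799.2 − 2(268.4) = 262.4
  N₂: 3007 (inert)
  CO₂: 0 + 1(268.4) = 268.4
  H₂O: 0 + 2(268.4) = 536.8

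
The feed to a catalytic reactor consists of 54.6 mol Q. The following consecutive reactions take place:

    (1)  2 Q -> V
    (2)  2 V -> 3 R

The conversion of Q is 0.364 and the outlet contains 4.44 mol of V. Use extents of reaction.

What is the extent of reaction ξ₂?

ξ₂ = 2.75 mol

Conversion of Q: Q consumed = 2ξ₁ = 0.364 × 54.6 → ξ₁ = 9.937 mol.
V balance: n_V = 0 + 1ξ₁ − 2ξ₂ = 4.44 → ξ₂ = (1·9.937 − 4.44)/2 = 2.749 mol.
Outlet amounts (n = n₀ + Σ ν·ξ):
  Q: 54.6 − 2(9.937) = 34.73
  V: 0 + 1(9.937) − 2(2.749) = 4.44
  R: 0 + 3(2.749) = 8.246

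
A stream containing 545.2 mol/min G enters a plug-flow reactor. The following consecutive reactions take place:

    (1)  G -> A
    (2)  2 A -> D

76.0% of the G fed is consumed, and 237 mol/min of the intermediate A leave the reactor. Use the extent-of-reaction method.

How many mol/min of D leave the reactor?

Conversion of G: G consumed = 1ξ₁ = 0.76 × 545.2 → ξ₁ = 414.4 mol/min.
A balance: n_A = 0 + 1ξ₁ − 2ξ₂ = 237 → ξ₂ = (1·414.4 − 237)/2 = 88.68 mol/min.
Outlet amounts (n = n₀ + Σ ν·ξ):
  G: 545.2 − 1(414.4) = 130.8
  A: 0 + 1(414.4) − 2(88.68) = 237
  D: 0 + 1(88.68) = 88.68

88.7 mol/min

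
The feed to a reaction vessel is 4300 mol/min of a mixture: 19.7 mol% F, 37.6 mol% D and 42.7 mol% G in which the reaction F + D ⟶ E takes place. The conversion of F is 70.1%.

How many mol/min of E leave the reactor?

594 mol/min

F reacted = 0.701 × 847.1 = 593.8 mol/min; ν_F = −1, so ξ = 593.8/1 = 593.8 mol/min.
Outlet amounts (n = n₀ + ν ξ):
  F: 847.1 − 1(593.8) = 253.3
  D: 1617 − 1(593.8) = 1023
  E: 0 + 1(593.8) = 593.8
  G: 1836 (inert)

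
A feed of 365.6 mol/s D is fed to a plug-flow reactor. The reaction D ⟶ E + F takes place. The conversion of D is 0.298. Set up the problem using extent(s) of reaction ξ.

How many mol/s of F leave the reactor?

109 mol/s

D reacted = 0.298 × 365.6 = 108.9 mol/s; ν_D = −1, so ξ = 108.9/1 = 108.9 mol/s.
Outlet amounts (n = n₀ + ν ξ):
  D: 365.6 − 1(108.9) = 256.7
  E: 0 + 1(108.9) = 108.9
  F: 0 + 1(108.9) = 108.9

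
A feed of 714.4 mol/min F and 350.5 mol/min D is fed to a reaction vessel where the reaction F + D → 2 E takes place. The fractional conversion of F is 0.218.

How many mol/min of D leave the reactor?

F reacted = 0.218 × 714.4 = 155.7 mol/min; ν_F = −1, so ξ = 155.7/1 = 155.7 mol/min.
Outlet amounts (n = n₀ + ν ξ):
  F: 714.4 − 1(155.7) = 558.7
  D: 350.5 − 1(155.7) = 194.8
  E: 0 + 2(155.7) = 311.5

195 mol/min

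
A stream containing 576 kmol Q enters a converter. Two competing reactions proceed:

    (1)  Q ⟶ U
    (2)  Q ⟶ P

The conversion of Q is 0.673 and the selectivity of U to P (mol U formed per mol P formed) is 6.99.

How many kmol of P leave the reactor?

48.5 kmol

Conversion of Q: Q consumed = 0.673 × 576 = 387.6 kmol = 1ξ₁ + 1ξ₂.
Selectivity: 1ξ₁ / (1ξ₂) = 6.99 → ξ₁ = 6.99 ξ₂.
Substitute: (1·6.99 + 1) ξ₂ = 387.6 → ξ₂ = 48.52 kmol, ξ₁ = 339.1 kmol.
Outlet amounts (n = n₀ + Σ ν·ξ):
  Q: 576 − 1(339.1) − 1(48.52) = 188.4
  U: 0 + 1(339.1) = 339.1
  P: 0 + 1(48.52) = 48.52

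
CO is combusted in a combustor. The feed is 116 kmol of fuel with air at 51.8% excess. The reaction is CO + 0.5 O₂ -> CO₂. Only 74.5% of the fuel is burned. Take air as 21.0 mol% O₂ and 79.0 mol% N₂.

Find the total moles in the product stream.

Stoichiometric O₂ = 0.5 × 116 = 58 kmol; O₂ fed = 58 × 1.518 = 88.04 kmol.
N₂ fed = 88.04 × 79/21 = 331.2 kmol.
Fuel reacted = 0.745 × 116 → ξ = 86.42 kmol.
Outlet (n = n₀ + ν ξ):
  CO: 116 − 1(86.42) = 29.58
  O₂: 88.04 − 0.5(86.42) = 44.83
  N₂: 331.2 (inert)
  CO₂: 0 + 1(86.42) = 86.42
Total out = 29.58 + 44.83 + 331.2 + 86.42 = 492 kmol.

492 kmol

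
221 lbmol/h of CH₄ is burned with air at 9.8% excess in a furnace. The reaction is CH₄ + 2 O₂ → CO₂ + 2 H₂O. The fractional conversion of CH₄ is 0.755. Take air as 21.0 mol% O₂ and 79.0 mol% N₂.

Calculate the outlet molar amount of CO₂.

167 lbmol/h

Stoichiometric O₂ = 2 × 221 = 442 lbmol/h; O₂ fed = 442 × 1.098 = 485.3 lbmol/h.
N₂ fed = 485.3 × 79/21 = 1826 lbmol/h.
Fuel reacted = 0.755 × 221 → ξ = 166.9 lbmol/h.
Outlet (n = n₀ + ν ξ):
  CH₄: 221 − 1(166.9) = 54.15
  O₂: 485.3 − 2(166.9) = 151.6
  N₂: 1826 (inert)
  CO₂: 0 + 1(166.9) = 166.9
  H₂O: 0 + 2(166.9) = 333.7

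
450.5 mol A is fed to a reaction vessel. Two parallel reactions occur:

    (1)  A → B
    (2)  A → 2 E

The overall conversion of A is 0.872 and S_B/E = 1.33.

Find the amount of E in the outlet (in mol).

Conversion of A: A consumed = 0.872 × 450.5 = 392.8 mol = 1ξ₁ + 1ξ₂.
Selectivity: 1ξ₁ / (2ξ₂) = 1.33 → ξ₁ = 2.66 ξ₂.
Substitute: (1·2.66 + 1) ξ₂ = 392.8 → ξ₂ = 107.3 mol, ξ₁ = 285.5 mol.
Outlet amounts (n = n₀ + Σ ν·ξ):
  A: 450.5 − 1(285.5) − 1(107.3) = 57.66
  B: 0 + 1(285.5) = 285.5
  E: 0 + 2(107.3) = 214.7

215 mol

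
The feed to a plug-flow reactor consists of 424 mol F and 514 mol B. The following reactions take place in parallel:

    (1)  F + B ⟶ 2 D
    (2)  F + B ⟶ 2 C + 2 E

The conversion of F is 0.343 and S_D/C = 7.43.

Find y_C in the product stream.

0.0355

Conversion of F: F consumed = 0.343 × 424 = 145.4 mol = 1ξ₁ + 1ξ₂.
Selectivity: 2ξ₁ / (2ξ₂) = 7.43 → ξ₁ = 7.43 ξ₂.
Substitute: (1·7.43 + 1) ξ₂ = 145.4 → ξ₂ = 17.25 mol, ξ₁ = 128.2 mol.
Outlet amounts (n = n₀ + Σ ν·ξ):
  F: 424 − 1(128.2) − 1(17.25) = 278.6
  B: 514 − 1(128.2) − 1(17.25) = 368.6
  D: 0 + 2(128.2) = 256.4
  C: 0 + 2(17.25) = 34.5
  E: 0 + 2(17.25) = 34.5
Total out = 972.5 mol; y_C = 34.5 / 972.5 = 0.03548.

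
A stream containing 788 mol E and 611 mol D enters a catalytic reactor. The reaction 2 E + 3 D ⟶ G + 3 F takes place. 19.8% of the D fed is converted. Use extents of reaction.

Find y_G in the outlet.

0.0297

D reacted = 0.198 × 611 = 121 mol; ν_D = −3, so ξ = 121/3 = 40.33 mol.
Outlet amounts (n = n₀ + ν ξ):
  E: 788 − 2(40.33) = 707.3
  D: 611 − 3(40.33) = 490
  G: 0 + 1(40.33) = 40.33
  F: 0 + 3(40.33) = 121
Total out = 1359 mol; y_G = 40.33 / 1359 = 0.02968.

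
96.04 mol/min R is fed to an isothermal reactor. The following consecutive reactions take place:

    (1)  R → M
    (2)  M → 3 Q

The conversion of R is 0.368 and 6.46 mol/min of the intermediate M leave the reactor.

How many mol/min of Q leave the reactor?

86.6 mol/min

Conversion of R: R consumed = 1ξ₁ = 0.368 × 96.04 → ξ₁ = 35.34 mol/min.
M balance: n_M = 0 + 1ξ₁ − 1ξ₂ = 6.46 → ξ₂ = (1·35.34 − 6.46)/1 = 28.88 mol/min.
Outlet amounts (n = n₀ + Σ ν·ξ):
  R: 96.04 − 1(35.34) = 60.7
  M: 0 + 1(35.34) − 1(28.88) = 6.46
  Q: 0 + 3(28.88) = 86.65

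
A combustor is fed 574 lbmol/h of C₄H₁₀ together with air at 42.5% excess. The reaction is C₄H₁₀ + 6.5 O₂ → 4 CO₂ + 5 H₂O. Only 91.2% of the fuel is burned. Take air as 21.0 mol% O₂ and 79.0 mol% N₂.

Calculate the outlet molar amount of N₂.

20000 lbmol/h

Stoichiometric O₂ = 6.5 × 574 = 3731 lbmol/h; O₂ fed = 3731 × 1.425 = 5317 lbmol/h.
N₂ fed = 5317 × 79/21 = 20000 lbmol/h.
Fuel reacted = 0.912 × 574 → ξ = 523.5 lbmol/h.
Outlet (n = n₀ + ν ξ):
  C₄H₁₀: 574 − 1(523.5) = 50.51
  O₂: 5317 − 6.5(523.5) = 1914
  N₂: 20000 (inert)
  CO₂: 0 + 4(523.5) = 2094
  H₂O: 0 + 5(523.5) = 2617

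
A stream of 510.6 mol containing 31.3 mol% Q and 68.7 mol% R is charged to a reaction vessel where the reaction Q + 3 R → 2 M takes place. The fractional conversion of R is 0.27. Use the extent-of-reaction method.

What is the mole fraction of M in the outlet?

R reacted = 0.27 × 350.8 = 94.71 mol; ν_R = −3, so ξ = 94.71/3 = 31.57 mol.
Outlet amounts (n = n₀ + ν ξ):
  Q: 159.8 − 1(31.57) = 128.2
  R: 350.8 − 3(31.57) = 256.1
  M: 0 + 2(31.57) = 63.14
Total out = 447.5 mol; y_M = 63.14 / 447.5 = 0.1411.

0.141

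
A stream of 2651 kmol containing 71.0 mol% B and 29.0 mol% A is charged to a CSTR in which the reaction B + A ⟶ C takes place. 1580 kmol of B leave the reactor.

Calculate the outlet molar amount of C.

For B: n = n₀ − 1ξ → 1580 = 1882 − 1ξ, giving ξ = 302.2 kmol.
Outlet amounts (n = n₀ + ν ξ):
  B: 1882 − 1(302.2) = 1580
  A: 768.8 − 1(302.2) = 466.6
  C: 0 + 1(302.2) = 302.2

302 kmol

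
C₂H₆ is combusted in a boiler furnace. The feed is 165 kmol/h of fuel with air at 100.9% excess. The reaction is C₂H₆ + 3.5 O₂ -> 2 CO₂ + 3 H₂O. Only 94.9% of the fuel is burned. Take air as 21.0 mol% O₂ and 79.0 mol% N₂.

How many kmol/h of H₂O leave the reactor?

470 kmol/h

Stoichiometric O₂ = 3.5 × 165 = 577.5 kmol/h; O₂ fed = 577.5 × 2.009 = 1160 kmol/h.
N₂ fed = 1160 × 79/21 = 4365 kmol/h.
Fuel reacted = 0.949 × 165 → ξ = 156.6 kmol/h.
Outlet (n = n₀ + ν ξ):
  C₂H₆: 165 − 1(156.6) = 8.415
  O₂: 1160 − 3.5(156.6) = 612.2
  N₂: 4365 (inert)
  CO₂: 0 + 2(156.6) = 313.2
  H₂O: 0 + 3(156.6) = 469.8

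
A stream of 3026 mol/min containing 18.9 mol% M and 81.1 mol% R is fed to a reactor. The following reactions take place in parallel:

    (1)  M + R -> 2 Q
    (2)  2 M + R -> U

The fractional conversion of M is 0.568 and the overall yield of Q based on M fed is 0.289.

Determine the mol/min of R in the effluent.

2250 mol/min

Yield of Q: 2ξ₁ / 571.9 = 0.289 → ξ₁ = 82.64 mol/min.
Conversion of M: 1ξ₁ + 2ξ₂ = 0.568 × 571.9 = 324.8 → ξ₂ = 121.1 mol/min.
Outlet amounts (n = n₀ + Σ ν·ξ):
  M: 571.9 − 1(82.64) − 2(121.1) = 247.1
  R: 2454 − 1(82.64) − 1(121.1) = 2250
  Q: 0 + 2(82.64) = 165.3
  U: 0 + 1(121.1) = 121.1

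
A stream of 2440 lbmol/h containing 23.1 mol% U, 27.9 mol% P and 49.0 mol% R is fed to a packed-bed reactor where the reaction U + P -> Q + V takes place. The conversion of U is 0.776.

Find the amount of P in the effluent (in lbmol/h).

U reacted = 0.776 × 563.6 = 437.4 lbmol/h; ν_U = −1, so ξ = 437.4/1 = 437.4 lbmol/h.
Outlet amounts (n = n₀ + ν ξ):
  U: 563.6 − 1(437.4) = 126.3
  P: 680.8 − 1(437.4) = 243.4
  Q: 0 + 1(437.4) = 437.4
  V: 0 + 1(437.4) = 437.4
  R: 1196 (inert)

243 lbmol/h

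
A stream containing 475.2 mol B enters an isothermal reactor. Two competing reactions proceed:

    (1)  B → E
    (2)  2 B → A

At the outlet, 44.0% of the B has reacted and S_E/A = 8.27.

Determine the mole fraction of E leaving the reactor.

Conversion of B: B consumed = 0.44 × 475.2 = 209.1 mol = 1ξ₁ + 2ξ₂.
Selectivity: 1ξ₁ / (1ξ₂) = 8.27 → ξ₁ = 8.27 ξ₂.
Substitute: (1·8.27 + 2) ξ₂ = 209.1 → ξ₂ = 20.36 mol, ξ₁ = 168.4 mol.
Outlet amounts (n = n₀ + Σ ν·ξ):
  B: 475.2 − 1(168.4) − 2(20.36) = 266.1
  E: 0 + 1(168.4) = 168.4
  A: 0 + 1(20.36) = 20.36
Total out = 454.8 mol; y_E = 168.4 / 454.8 = 0.3702.

0.37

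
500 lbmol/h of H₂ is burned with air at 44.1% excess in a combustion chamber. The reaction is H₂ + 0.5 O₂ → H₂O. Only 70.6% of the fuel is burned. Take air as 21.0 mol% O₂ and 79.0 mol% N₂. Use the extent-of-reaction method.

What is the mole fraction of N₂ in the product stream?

Stoichiometric O₂ = 0.5 × 500 = 250 lbmol/h; O₂ fed = 250 × 1.441 = 360.2 lbmol/h.
N₂ fed = 360.2 × 79/21 = 1355 lbmol/h.
Fuel reacted = 0.706 × 500 → ξ = 353 lbmol/h.
Outlet (n = n₀ + ν ξ):
  H₂: 500 − 1(353) = 147
  O₂: 360.2 − 0.5(353) = 183.8
  N₂: 1355 (inert)
  H₂O: 0 + 1(353) = 353
Total out = 2039 lbmol/h; y_N₂ = 1355 / 2039 = 0.6647.

0.665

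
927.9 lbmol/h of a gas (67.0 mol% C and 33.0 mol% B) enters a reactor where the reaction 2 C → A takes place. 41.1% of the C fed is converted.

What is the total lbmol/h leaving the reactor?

800 lbmol/h

C reacted = 0.411 × 621.7 = 255.5 lbmol/h; ν_C = −2, so ξ = 255.5/2 = 127.8 lbmol/h.
Outlet amounts (n = n₀ + ν ξ):
  C: 621.7 − 2(127.8) = 366.2
  A: 0 + 1(127.8) = 127.8
  B: 306.2 (inert)
Total out = 366.2 + 127.8 + 306.2 = 800.1 lbmol/h.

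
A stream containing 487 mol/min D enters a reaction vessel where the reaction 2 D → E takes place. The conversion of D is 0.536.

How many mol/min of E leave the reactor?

D reacted = 0.536 × 487 = 261 mol/min; ν_D = −2, so ξ = 261/2 = 130.5 mol/min.
Outlet amounts (n = n₀ + ν ξ):
  D: 487 − 2(130.5) = 226
  E: 0 + 1(130.5) = 130.5

131 mol/min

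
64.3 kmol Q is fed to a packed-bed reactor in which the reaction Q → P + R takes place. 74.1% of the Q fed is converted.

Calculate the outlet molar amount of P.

47.6 kmol

Q reacted = 0.741 × 64.3 = 47.65 kmol; ν_Q = −1, so ξ = 47.65/1 = 47.65 kmol.
Outlet amounts (n = n₀ + ν ξ):
  Q: 64.3 − 1(47.65) = 16.65
  P: 0 + 1(47.65) = 47.65
  R: 0 + 1(47.65) = 47.65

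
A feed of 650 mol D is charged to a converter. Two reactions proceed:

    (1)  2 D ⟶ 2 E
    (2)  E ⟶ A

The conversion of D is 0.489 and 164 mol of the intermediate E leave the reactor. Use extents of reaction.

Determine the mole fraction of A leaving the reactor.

Conversion of D: D consumed = 2ξ₁ = 0.489 × 650 → ξ₁ = 158.9 mol.
E balance: n_E = 0 + 2ξ₁ − 1ξ₂ = 164 → ξ₂ = (2·158.9 − 164)/1 = 153.8 mol.
Outlet amounts (n = n₀ + Σ ν·ξ):
  D: 650 − 2(158.9) = 332.2
  E: 0 + 2(158.9) − 1(153.8) = 164
  A: 0 + 1(153.8) = 153.8
Total out = 650 mol; y_A = 153.8 / 650 = 0.2367.

0.237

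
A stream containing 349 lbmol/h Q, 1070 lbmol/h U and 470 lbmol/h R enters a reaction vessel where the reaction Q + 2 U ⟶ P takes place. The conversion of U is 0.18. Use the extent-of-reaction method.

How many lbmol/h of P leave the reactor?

U reacted = 0.18 × 1070 = 192.6 lbmol/h; ν_U = −2, so ξ = 192.6/2 = 96.3 lbmol/h.
Outlet amounts (n = n₀ + ν ξ):
  Q: 349 − 1(96.3) = 252.7
  U: 1070 − 2(96.3) = 877.4
  P: 0 + 1(96.3) = 96.3
  R: 470 (inert)

96.3 lbmol/h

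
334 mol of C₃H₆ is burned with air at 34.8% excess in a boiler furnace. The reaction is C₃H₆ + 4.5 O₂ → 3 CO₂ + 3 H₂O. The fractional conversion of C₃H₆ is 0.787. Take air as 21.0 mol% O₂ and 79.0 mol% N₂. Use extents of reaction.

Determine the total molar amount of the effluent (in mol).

10100 mol

Stoichiometric O₂ = 4.5 × 334 = 1503 mol; O₂ fed = 1503 × 1.348 = 2026 mol.
N₂ fed = 2026 × 79/21 = 7622 mol.
Fuel reacted = 0.787 × 334 → ξ = 262.9 mol.
Outlet (n = n₀ + ν ξ):
  C₃H₆: 334 − 1(262.9) = 71.14
  O₂: 2026 − 4.5(262.9) = 843.2
  N₂: 7622 (inert)
  CO₂: 0 + 3(262.9) = 788.6
  H₂O: 0 + 3(262.9) = 788.6
Total out = 71.14 + 843.2 + 7622 + 788.6 + 788.6 = 10110 mol.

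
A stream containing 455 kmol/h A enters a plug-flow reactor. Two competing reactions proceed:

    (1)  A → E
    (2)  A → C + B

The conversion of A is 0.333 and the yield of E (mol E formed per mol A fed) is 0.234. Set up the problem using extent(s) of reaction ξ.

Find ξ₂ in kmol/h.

ξ₂ = 45 kmol/h

Yield of E: 1ξ₁ / 455 = 0.234 → ξ₁ = 106.5 kmol/h.
Conversion of A: 1ξ₁ + 1ξ₂ = 0.333 × 455 = 151.5 → ξ₂ = 45.05 kmol/h.
Outlet amounts (n = n₀ + Σ ν·ξ):
  A: 455 − 1(106.5) − 1(45.05) = 303.5
  E: 0 + 1(106.5) = 106.5
  C: 0 + 1(45.05) = 45.05
  B: 0 + 1(45.05) = 45.05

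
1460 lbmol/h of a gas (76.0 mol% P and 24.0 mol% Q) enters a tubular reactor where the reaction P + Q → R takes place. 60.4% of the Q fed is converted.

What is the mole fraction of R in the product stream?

0.17

Q reacted = 0.604 × 350.4 = 211.6 lbmol/h; ν_Q = −1, so ξ = 211.6/1 = 211.6 lbmol/h.
Outlet amounts (n = n₀ + ν ξ):
  P: 1110 − 1(211.6) = 898
  Q: 350.4 − 1(211.6) = 138.8
  R: 0 + 1(211.6) = 211.6
Total out = 1248 lbmol/h; y_R = 211.6 / 1248 = 0.1695.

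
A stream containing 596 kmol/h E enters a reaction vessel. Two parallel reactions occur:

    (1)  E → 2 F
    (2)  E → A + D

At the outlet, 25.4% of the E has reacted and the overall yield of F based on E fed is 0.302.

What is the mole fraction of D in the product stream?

0.0821

Yield of F: 2ξ₁ / 596 = 0.302 → ξ₁ = 90 kmol/h.
Conversion of E: 1ξ₁ + 1ξ₂ = 0.254 × 596 = 151.4 → ξ₂ = 61.39 kmol/h.
Outlet amounts (n = n₀ + Σ ν·ξ):
  E: 596 − 1(90) − 1(61.39) = 444.6
  F: 0 + 2(90) = 180
  A: 0 + 1(61.39) = 61.39
  D: 0 + 1(61.39) = 61.39
Total out = 747.4 kmol/h; y_D = 61.39 / 747.4 = 0.08214.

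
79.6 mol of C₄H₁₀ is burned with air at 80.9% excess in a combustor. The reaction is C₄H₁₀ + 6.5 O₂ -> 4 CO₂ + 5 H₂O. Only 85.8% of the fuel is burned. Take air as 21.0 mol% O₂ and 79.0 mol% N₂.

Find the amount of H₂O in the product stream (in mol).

Stoichiometric O₂ = 6.5 × 79.6 = 517.4 mol; O₂ fed = 517.4 × 1.809 = 936 mol.
N₂ fed = 936 × 79/21 = 3521 mol.
Fuel reacted = 0.858 × 79.6 → ξ = 68.3 mol.
Outlet (n = n₀ + ν ξ):
  C₄H₁₀: 79.6 − 1(68.3) = 11.3
  O₂: 936 − 6.5(68.3) = 492
  N₂: 3521 (inert)
  CO₂: 0 + 4(68.3) = 273.2
  H₂O: 0 + 5(68.3) = 341.5

341 mol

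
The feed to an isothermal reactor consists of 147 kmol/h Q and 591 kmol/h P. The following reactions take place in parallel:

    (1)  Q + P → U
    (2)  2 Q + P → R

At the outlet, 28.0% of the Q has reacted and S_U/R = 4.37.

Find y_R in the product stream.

Conversion of Q: Q consumed = 0.28 × 147 = 41.16 kmol/h = 1ξ₁ + 2ξ₂.
Selectivity: 1ξ₁ / (1ξ₂) = 4.37 → ξ₁ = 4.37 ξ₂.
Substitute: (1·4.37 + 2) ξ₂ = 41.16 → ξ₂ = 6.462 kmol/h, ξ₁ = 28.24 kmol/h.
Outlet amounts (n = n₀ + Σ ν·ξ):
  Q: 147 − 1(28.24) − 2(6.462) = 105.8
  P: 591 − 1(28.24) − 1(6.462) = 556.3
  U: 0 + 1(28.24) = 28.24
  R: 0 + 1(6.462) = 6.462
Total out = 696.8 kmol/h; y_R = 6.462 / 696.8 = 0.009273.

0.00927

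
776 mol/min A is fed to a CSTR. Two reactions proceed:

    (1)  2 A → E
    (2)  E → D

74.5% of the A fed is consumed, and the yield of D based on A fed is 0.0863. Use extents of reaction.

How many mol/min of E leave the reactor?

Conversion of A: A consumed = 2ξ₁ = 0.745 × 776 → ξ₁ = 289.1 mol/min.
Yield of D: 1ξ₂ / 776 = 0.0863 → ξ₂ = 66.97 mol/min.
Outlet amounts (n = n₀ + Σ ν·ξ):
  A: 776 − 2(289.1) = 197.9
  E: 0 + 1(289.1) − 1(66.97) = 222.1
  D: 0 + 1(66.97) = 66.97

222 mol/min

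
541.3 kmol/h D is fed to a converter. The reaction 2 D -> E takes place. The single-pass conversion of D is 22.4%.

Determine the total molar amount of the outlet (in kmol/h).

D reacted = 0.224 × 541.3 = 121.3 kmol/h; ν_D = −2, so ξ = 121.3/2 = 60.63 kmol/h.
Outlet amounts (n = n₀ + ν ξ):
  D: 541.3 − 2(60.63) = 420
  E: 0 + 1(60.63) = 60.63
Total out = 420 + 60.63 = 480.7 kmol/h.

481 kmol/h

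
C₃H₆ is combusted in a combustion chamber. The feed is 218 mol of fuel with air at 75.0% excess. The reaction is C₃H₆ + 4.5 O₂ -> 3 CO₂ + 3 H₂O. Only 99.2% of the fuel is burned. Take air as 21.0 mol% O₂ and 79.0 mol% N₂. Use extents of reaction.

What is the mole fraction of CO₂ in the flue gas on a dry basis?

0.0826

Stoichiometric O₂ = 4.5 × 218 = 981 mol; O₂ fed = 981 × 1.750 = 1717 mol.
N₂ fed = 1717 × 79/21 = 6458 mol.
Fuel reacted = 0.992 × 218 → ξ = 216.3 mol.
Outlet (n = n₀ + ν ξ):
  C₃H₆: 218 − 1(216.3) = 1.744
  O₂: 1717 − 4.5(216.3) = 743.6
  N₂: 6458 (inert)
  CO₂: 0 + 3(216.3) = 648.8
  H₂O: 0 + 3(216.3) = 648.8
Dry total = 7852 mol; y_CO₂ (dry) = 648.8 / 7852 = 0.08262.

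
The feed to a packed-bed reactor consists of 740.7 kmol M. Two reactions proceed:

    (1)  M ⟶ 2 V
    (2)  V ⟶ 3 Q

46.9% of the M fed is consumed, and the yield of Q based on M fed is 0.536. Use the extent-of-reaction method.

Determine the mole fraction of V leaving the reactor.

Conversion of M: M consumed = 1ξ₁ = 0.469 × 740.7 → ξ₁ = 347.4 kmol.
Yield of Q: 3ξ₂ / 740.7 = 0.536 → ξ₂ = 132.3 kmol.
Outlet amounts (n = n₀ + Σ ν·ξ):
  M: 740.7 − 1(347.4) = 393.3
  V: 0 + 2(347.4) − 1(132.3) = 562.4
  Q: 0 + 3(132.3) = 397
Total out = 1353 kmol; y_V = 562.4 / 1353 = 0.4158.

0.416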